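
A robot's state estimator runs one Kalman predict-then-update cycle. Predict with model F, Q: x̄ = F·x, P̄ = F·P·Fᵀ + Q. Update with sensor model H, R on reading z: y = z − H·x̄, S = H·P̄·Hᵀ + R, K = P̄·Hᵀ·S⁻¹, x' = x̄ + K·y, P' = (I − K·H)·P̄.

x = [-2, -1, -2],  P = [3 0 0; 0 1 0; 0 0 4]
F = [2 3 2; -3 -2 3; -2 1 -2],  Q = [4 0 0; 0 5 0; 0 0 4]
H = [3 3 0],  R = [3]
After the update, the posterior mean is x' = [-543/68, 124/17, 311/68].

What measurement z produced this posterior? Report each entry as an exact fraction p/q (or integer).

x̄ = F·x = [-11, 2, 7]
P̄ = F·P·Fᵀ + Q = [41 0 -25; 0 72 -8; -25 -8 33]
S = H·P̄·Hᵀ + R = [1020]
K = P̄·Hᵀ·S⁻¹ = [41/340; 18/85; -33/340]
x' − x̄ = [205/68, 90/17, -165/68] = K·y
y = (KᵀK)⁻¹·Kᵀ·(x' − x̄) = [25]
z = y + H·x̄ = [25] + [-27] = [-2]

z = [-2]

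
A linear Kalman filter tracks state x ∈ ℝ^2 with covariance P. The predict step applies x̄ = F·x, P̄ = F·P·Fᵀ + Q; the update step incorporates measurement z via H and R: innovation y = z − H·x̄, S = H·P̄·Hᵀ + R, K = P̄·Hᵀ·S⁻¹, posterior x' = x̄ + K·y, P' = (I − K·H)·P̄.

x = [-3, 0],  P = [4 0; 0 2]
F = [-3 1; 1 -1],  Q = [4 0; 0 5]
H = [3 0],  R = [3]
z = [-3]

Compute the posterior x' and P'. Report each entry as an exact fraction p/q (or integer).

x̄ = F·x = [9, -3]
P̄ = F·P·Fᵀ + Q = [42 -14; -14 11]
y = z − H·x̄ = [-30]
S = H·P̄·Hᵀ + R = [381]
K = P̄·Hᵀ·S⁻¹ = [42/127; -14/127]
x' = x̄ + K·y = [-117/127, 39/127]
P' = (I − K·H)·P̄ = [42/127 -14/127; -14/127 809/127]

x' = [-117/127, 39/127]
P' = [42/127 -14/127; -14/127 809/127]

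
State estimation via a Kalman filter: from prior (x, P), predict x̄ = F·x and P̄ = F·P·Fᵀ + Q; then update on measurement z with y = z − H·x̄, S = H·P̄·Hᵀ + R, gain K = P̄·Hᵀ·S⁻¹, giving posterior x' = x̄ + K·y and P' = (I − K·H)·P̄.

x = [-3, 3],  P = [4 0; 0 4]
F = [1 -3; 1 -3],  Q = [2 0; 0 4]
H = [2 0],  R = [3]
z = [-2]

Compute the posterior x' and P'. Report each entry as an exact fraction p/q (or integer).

x' = [-68/57, -292/171]
P' = [14/19 40/57; 40/57 1124/171]

x̄ = F·x = [-12, -12]
P̄ = F·P·Fᵀ + Q = [42 40; 40 44]
y = z − H·x̄ = [22]
S = H·P̄·Hᵀ + R = [171]
K = P̄·Hᵀ·S⁻¹ = [28/57; 80/171]
x' = x̄ + K·y = [-68/57, -292/171]
P' = (I − K·H)·P̄ = [14/19 40/57; 40/57 1124/171]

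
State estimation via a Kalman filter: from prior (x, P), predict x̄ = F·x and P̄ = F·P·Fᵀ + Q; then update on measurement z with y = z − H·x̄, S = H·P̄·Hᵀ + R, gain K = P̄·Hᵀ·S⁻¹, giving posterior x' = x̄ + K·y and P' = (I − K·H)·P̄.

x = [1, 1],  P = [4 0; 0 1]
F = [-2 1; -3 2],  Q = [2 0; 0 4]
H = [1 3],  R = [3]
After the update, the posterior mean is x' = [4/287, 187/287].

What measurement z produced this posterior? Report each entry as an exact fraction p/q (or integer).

x̄ = F·x = [-1, -1]
P̄ = F·P·Fᵀ + Q = [19 26; 26 44]
S = H·P̄·Hᵀ + R = [574]
K = P̄·Hᵀ·S⁻¹ = [97/574; 79/287]
x' − x̄ = [291/287, 474/287] = K·y
y = (KᵀK)⁻¹·Kᵀ·(x' − x̄) = [6]
z = y + H·x̄ = [6] + [-4] = [2]

z = [2]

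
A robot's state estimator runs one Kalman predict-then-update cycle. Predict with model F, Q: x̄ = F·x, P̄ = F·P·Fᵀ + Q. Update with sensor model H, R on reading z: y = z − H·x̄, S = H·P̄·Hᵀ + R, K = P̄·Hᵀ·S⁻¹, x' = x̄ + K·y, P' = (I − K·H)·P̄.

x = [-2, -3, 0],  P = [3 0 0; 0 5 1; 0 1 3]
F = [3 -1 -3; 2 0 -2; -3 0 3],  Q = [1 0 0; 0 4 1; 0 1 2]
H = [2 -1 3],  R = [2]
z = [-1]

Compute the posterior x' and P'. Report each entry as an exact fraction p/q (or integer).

x̄ = F·x = [-3, -4, 6]
P̄ = F·P·Fᵀ + Q = [66 38 -57; 38 28 -35; -57 -35 56]
y = z − H·x̄ = [-17]
S = H·P̄·Hᵀ + R = [172]
K = P̄·Hᵀ·S⁻¹ = [-77/172; -57/172; 89/172]
x' = x̄ + K·y = [793/172, 281/172, -481/172]
P' = (I − K·H)·P̄ = [5423/172 2147/172 -2951/172; 2147/172 1567/172 -947/172; -2951/172 -947/172 1711/172]

x' = [793/172, 281/172, -481/172]
P' = [5423/172 2147/172 -2951/172; 2147/172 1567/172 -947/172; -2951/172 -947/172 1711/172]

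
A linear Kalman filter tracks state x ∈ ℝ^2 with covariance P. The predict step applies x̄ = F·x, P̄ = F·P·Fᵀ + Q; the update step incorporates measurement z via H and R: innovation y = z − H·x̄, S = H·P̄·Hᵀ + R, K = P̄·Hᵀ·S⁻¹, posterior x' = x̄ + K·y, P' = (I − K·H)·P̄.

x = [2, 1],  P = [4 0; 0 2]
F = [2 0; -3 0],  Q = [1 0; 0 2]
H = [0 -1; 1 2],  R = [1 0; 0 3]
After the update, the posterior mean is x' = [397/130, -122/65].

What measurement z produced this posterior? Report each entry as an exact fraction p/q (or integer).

x̄ = F·x = [4, -6]
P̄ = F·P·Fᵀ + Q = [17 -24; -24 38]
S = H·P̄·Hᵀ + R = [39 -52; -52 76]
K = P̄·Hᵀ·S⁻¹ = [53/65 3/20; -46/65 1/5]
x' − x̄ = [-123/130, 268/65] = K·y
y = (KᵀK)⁻¹·Kᵀ·(x' − x̄) = [-3, 10]
z = y + H·x̄ = [-3, 10] + [6, -8] = [3, 2]

z = [3, 2]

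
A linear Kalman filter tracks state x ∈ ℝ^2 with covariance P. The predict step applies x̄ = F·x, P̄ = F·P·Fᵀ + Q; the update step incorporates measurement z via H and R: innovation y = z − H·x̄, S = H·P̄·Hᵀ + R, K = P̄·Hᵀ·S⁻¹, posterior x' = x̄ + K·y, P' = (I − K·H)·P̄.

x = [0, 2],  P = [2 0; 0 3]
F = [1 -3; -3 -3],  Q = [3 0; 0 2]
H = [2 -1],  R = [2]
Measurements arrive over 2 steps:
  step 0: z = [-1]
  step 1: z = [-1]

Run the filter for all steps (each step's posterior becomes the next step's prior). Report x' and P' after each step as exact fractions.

step 0: x̄ = F·x = [-6, -6]
step 0: P̄ = F·P·Fᵀ + Q = [32 21; 21 47]
step 0: y = z − H·x̄ = [5]
step 0: S = H·P̄·Hᵀ + R = [93]
step 0: K = P̄·Hᵀ·S⁻¹ = [43/93; -5/93]
step 0: x' = x̄ + K·y = [-343/93, -583/93]
step 0: P' = (I − K·H)·P̄ = [1127/93 2168/93; 2168/93 4346/93]
step 1: x̄ = F·x = [1406/93, 926/31]
step 1: P̄ = F·P·Fᵀ + Q = [27512/93 16247/31; 16247/31 29489/31]
step 1: y = z − H·x̄ = [-127/93]
step 1: S = H·P̄·Hᵀ + R = [3737/93]
step 1: K = P̄·Hᵀ·S⁻¹ = [6283/3737; 9015/3737]
step 1: x' = x̄ + K·y = [47917/3737, 99317/3737]
step 1: P' = (I − K·H)·P̄ = [681035/3737 1349504/3737; 1349504/3737 2680978/3737]

step 0: x' = [-343/93, -583/93], P' = [1127/93 2168/93; 2168/93 4346/93]
step 1: x' = [47917/3737, 99317/3737], P' = [681035/3737 1349504/3737; 1349504/3737 2680978/3737]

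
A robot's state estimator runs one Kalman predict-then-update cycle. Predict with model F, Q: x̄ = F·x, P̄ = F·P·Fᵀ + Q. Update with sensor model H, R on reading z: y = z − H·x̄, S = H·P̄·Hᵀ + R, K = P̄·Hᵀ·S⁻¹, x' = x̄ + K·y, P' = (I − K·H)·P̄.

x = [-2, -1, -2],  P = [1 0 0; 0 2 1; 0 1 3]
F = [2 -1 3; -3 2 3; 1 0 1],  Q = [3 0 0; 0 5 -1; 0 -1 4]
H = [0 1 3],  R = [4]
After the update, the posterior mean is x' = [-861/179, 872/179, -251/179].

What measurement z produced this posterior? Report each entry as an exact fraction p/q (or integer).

x̄ = F·x = [-9, -2, -4]
P̄ = F·P·Fᵀ + Q = [30 20 10; 20 61 7; 10 7 8]
S = H·P̄·Hᵀ + R = [179]
K = P̄·Hᵀ·S⁻¹ = [50/179; 82/179; 31/179]
x' − x̄ = [750/179, 1230/179, 465/179] = K·y
y = (KᵀK)⁻¹·Kᵀ·(x' − x̄) = [15]
z = y + H·x̄ = [15] + [-14] = [1]

z = [1]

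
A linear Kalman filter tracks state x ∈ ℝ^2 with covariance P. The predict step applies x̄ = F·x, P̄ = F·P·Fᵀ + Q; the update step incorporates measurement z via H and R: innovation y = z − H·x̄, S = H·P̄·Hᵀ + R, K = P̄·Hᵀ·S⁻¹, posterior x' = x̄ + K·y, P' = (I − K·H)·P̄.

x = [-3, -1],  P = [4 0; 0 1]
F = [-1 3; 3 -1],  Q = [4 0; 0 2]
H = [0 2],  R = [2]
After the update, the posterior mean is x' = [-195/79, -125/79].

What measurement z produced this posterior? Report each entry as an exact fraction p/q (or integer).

x̄ = F·x = [0, -8]
P̄ = F·P·Fᵀ + Q = [17 -15; -15 39]
S = H·P̄·Hᵀ + R = [158]
K = P̄·Hᵀ·S⁻¹ = [-15/79; 39/79]
x' − x̄ = [-195/79, 507/79] = K·y
y = (KᵀK)⁻¹·Kᵀ·(x' − x̄) = [13]
z = y + H·x̄ = [13] + [-16] = [-3]

z = [-3]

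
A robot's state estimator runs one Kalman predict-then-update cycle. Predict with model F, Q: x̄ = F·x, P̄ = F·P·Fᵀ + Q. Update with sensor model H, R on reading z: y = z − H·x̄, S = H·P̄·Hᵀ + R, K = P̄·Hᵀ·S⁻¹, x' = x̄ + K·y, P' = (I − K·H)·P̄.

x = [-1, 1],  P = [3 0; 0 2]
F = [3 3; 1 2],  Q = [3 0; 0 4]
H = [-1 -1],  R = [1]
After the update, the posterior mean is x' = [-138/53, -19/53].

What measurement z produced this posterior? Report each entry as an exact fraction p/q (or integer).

x̄ = F·x = [0, 1]
P̄ = F·P·Fᵀ + Q = [48 21; 21 15]
S = H·P̄·Hᵀ + R = [106]
K = P̄·Hᵀ·S⁻¹ = [-69/106; -18/53]
x' − x̄ = [-138/53, -72/53] = K·y
y = (KᵀK)⁻¹·Kᵀ·(x' − x̄) = [4]
z = y + H·x̄ = [4] + [-1] = [3]

z = [3]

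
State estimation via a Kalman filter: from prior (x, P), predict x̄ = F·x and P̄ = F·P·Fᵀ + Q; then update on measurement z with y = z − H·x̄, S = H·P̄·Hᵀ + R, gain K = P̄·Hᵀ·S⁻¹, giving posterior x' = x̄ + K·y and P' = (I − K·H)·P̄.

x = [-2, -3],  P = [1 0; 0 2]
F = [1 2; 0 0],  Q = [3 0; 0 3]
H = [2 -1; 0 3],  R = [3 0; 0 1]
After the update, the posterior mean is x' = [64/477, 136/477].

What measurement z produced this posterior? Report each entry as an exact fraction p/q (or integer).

z = [1, 1]

x̄ = F·x = [-8, 0]
P̄ = F·P·Fᵀ + Q = [12 0; 0 3]
S = H·P̄·Hᵀ + R = [54 -9; -9 28]
K = P̄·Hᵀ·S⁻¹ = [224/477 8/53; -1/477 17/53]
x' − x̄ = [3880/477, 136/477] = K·y
y = (KᵀK)⁻¹·Kᵀ·(x' − x̄) = [17, 1]
z = y + H·x̄ = [17, 1] + [-16, 0] = [1, 1]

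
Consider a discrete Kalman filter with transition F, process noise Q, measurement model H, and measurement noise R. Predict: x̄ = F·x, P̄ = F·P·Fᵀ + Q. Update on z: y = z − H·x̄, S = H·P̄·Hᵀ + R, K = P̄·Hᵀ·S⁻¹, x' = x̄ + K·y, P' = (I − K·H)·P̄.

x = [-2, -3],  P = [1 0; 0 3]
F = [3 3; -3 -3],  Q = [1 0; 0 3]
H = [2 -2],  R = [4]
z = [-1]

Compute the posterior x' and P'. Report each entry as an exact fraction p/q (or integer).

x' = [-163/298, 45/298]
P' = [184/149 111/149; 111/149 186/149]

x̄ = F·x = [-15, 15]
P̄ = F·P·Fᵀ + Q = [37 -36; -36 39]
y = z − H·x̄ = [59]
S = H·P̄·Hᵀ + R = [596]
K = P̄·Hᵀ·S⁻¹ = [73/298; -75/298]
x' = x̄ + K·y = [-163/298, 45/298]
P' = (I − K·H)·P̄ = [184/149 111/149; 111/149 186/149]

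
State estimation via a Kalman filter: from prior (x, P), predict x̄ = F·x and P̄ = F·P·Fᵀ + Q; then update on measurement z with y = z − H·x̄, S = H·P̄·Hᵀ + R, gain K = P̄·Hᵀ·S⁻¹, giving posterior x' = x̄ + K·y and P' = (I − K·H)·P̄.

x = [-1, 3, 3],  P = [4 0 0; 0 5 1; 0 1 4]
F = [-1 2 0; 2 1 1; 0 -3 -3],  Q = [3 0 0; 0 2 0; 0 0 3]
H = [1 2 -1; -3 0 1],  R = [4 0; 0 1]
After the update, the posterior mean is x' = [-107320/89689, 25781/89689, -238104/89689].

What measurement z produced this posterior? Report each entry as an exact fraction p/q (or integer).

x̄ = F·x = [7, 4, -18]
P̄ = F·P·Fᵀ + Q = [27 4 -36; 4 29 -33; -36 -33 102]
S = H·P̄·Hᵀ + R = [469 -417; -417 562]
K = P̄·Hᵀ·S⁻¹ = [-8887/89689 -25266/89689; 34625/89689 18510/89689; -27078/89689 13422/89689]
x' − x̄ = [-735143/89689, -332975/89689, 1376298/89689] = K·y
y = (KᵀK)⁻¹·Kᵀ·(x' − x̄) = [-31, 40]
z = y + H·x̄ = [-31, 40] + [33, -39] = [2, 1]

z = [2, 1]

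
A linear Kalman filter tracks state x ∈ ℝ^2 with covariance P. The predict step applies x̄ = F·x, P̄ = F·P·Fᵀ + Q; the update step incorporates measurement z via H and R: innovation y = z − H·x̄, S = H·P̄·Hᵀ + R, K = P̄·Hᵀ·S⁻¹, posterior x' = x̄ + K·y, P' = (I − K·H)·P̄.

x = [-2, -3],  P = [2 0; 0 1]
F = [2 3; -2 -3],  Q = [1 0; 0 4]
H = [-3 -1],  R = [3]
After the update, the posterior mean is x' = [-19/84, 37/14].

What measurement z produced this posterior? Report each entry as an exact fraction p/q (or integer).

z = [-3]

x̄ = F·x = [-13, 13]
P̄ = F·P·Fᵀ + Q = [18 -17; -17 21]
S = H·P̄·Hᵀ + R = [84]
K = P̄·Hᵀ·S⁻¹ = [-37/84; 5/14]
x' − x̄ = [1073/84, -145/14] = K·y
y = (KᵀK)⁻¹·Kᵀ·(x' − x̄) = [-29]
z = y + H·x̄ = [-29] + [26] = [-3]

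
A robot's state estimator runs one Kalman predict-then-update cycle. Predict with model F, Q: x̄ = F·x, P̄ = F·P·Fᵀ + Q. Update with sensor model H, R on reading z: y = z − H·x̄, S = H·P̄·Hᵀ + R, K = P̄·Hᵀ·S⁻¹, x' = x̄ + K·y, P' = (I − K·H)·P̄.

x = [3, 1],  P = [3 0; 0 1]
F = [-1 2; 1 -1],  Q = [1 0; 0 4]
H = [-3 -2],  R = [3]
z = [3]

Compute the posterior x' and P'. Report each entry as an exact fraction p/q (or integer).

x' = [-103/47, 90/47]
P' = [180/47 -249/47; -249/47 375/47]

x̄ = F·x = [-1, 2]
P̄ = F·P·Fᵀ + Q = [8 -5; -5 8]
y = z − H·x̄ = [4]
S = H·P̄·Hᵀ + R = [47]
K = P̄·Hᵀ·S⁻¹ = [-14/47; -1/47]
x' = x̄ + K·y = [-103/47, 90/47]
P' = (I − K·H)·P̄ = [180/47 -249/47; -249/47 375/47]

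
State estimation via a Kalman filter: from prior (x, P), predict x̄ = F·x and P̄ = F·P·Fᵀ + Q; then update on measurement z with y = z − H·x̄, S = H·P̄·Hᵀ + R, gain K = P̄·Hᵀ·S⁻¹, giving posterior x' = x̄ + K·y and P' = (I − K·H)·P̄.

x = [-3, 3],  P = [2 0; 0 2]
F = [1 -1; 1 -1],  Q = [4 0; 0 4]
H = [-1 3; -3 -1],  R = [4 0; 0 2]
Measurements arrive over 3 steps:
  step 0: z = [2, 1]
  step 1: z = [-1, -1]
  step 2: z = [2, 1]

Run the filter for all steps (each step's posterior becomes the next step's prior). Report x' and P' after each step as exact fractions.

step 0: x' = [-366/667, 198/667], P' = [140/667 -32/667; -32/667 236/667]
step 1: x' = [71213/202037, -45075/202037], P' = [42136/202037 -10204/202037; -10204/202037 70520/202037]
step 2: x' = [-27559668/61174523, 29508880/61174523], P' = [12758248/61174523 -3089764/61174523; -3089764/61174523 21352456/61174523]

step 0: x̄ = F·x = [-6, -6]
step 0: P̄ = F·P·Fᵀ + Q = [8 4; 4 8]
step 0: y = z − H·x̄ = [14, -23]
step 0: S = H·P̄·Hᵀ + R = [60 -32; -32 106]
step 0: K = P̄·Hᵀ·S⁻¹ = [-59/667 -194/667; 185/667 -70/667]
step 0: x' = x̄ + K·y = [-366/667, 198/667]
step 0: P' = (I − K·H)·P̄ = [140/667 -32/667; -32/667 236/667]
step 1: x̄ = F·x = [-564/667, -564/667]
step 1: P̄ = F·P·Fᵀ + Q = [3108/667 440/667; 440/667 3108/667]
step 1: y = z − H·x̄ = [461/667, -2923/667]
step 1: S = H·P̄·Hᵀ + R = [31108/667 -3520/667; -3520/667 35054/667]
step 1: K = P̄·Hᵀ·S⁻¹ = [-18187/202037 -5282/18367; 55441/202037 -1814/18367]
step 1: x' = x̄ + K·y = [71213/202037, -45075/202037]
step 1: P' = (I − K·H)·P̄ = [42136/202037 -10204/202037; -10204/202037 70520/202037]
step 2: x̄ = F·x = [116288/202037, 116288/202037]
step 2: P̄ = F·P·Fᵀ + Q = [941212/202037 133064/202037; 133064/202037 941212/202037]
step 2: y = z − H·x̄ = [171498/202037, 667189/202037]
step 2: S = H·P̄·Hᵀ + R = [9421884/202037 -1064512/202037; -1064512/202037 10614578/202037]
step 2: K = P̄·Hᵀ·S⁻¹ = [-5506885/61174523 -17592490/61174523; 16786783/61174523 -6041582/61174523]
step 2: x' = x̄ + K·y = [-27559668/61174523, 29508880/61174523]
step 2: P' = (I − K·H)·P̄ = [12758248/61174523 -3089764/61174523; -3089764/61174523 21352456/61174523]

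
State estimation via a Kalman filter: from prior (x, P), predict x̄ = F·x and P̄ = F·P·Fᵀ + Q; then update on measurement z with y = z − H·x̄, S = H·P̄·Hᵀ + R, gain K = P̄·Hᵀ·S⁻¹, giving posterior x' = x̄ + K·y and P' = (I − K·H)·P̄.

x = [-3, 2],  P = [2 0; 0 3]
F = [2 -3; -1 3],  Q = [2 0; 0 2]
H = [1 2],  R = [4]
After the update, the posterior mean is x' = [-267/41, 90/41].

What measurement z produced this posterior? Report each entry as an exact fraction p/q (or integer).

x̄ = F·x = [-12, 9]
P̄ = F·P·Fᵀ + Q = [37 -31; -31 31]
S = H·P̄·Hᵀ + R = [41]
K = P̄·Hᵀ·S⁻¹ = [-25/41; 31/41]
x' − x̄ = [225/41, -279/41] = K·y
y = (KᵀK)⁻¹·Kᵀ·(x' − x̄) = [-9]
z = y + H·x̄ = [-9] + [6] = [-3]

z = [-3]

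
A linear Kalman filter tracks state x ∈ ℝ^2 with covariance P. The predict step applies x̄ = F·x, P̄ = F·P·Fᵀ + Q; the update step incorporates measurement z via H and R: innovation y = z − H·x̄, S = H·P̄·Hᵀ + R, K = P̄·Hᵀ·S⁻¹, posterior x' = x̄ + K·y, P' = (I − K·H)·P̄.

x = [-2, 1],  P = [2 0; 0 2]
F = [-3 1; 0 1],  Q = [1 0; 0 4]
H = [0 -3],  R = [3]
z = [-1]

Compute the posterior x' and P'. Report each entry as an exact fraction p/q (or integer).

x̄ = F·x = [7, 1]
P̄ = F·P·Fᵀ + Q = [21 2; 2 6]
y = z − H·x̄ = [2]
S = H·P̄·Hᵀ + R = [57]
K = P̄·Hᵀ·S⁻¹ = [-2/19; -6/19]
x' = x̄ + K·y = [129/19, 7/19]
P' = (I − K·H)·P̄ = [387/19 2/19; 2/19 6/19]

x' = [129/19, 7/19]
P' = [387/19 2/19; 2/19 6/19]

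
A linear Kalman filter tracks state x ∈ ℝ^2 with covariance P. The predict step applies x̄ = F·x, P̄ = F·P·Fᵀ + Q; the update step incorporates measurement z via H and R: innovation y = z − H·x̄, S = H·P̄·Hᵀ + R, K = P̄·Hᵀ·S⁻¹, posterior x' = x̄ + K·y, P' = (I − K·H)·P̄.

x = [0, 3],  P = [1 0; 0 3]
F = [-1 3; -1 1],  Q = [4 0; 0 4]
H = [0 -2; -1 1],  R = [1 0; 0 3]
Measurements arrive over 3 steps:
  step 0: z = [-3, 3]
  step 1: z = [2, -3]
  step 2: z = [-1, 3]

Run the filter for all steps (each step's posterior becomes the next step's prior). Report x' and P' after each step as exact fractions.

step 0: x' = [-243/743, 1131/743], P' = [2124/743 186/743; 186/743 180/743]
step 1: x' = [521692/195741, -170270/195741], P' = [432800/195741 37760/195741; 37760/195741 46712/195741]
step 2: x' = [-28935078/9427427, 3018126/9427427], P' = [103528244/47137135 8904104/47137135; 8904104/47137135 11199284/47137135]

step 0: x̄ = F·x = [9, 3]
step 0: P̄ = F·P·Fᵀ + Q = [32 10; 10 8]
step 0: y = z − H·x̄ = [3, 9]
step 0: S = H·P̄·Hᵀ + R = [33 4; 4 23]
step 0: K = P̄·Hᵀ·S⁻¹ = [-372/743 -646/743; -360/743 -2/743]
step 0: x' = x̄ + K·y = [-243/743, 1131/743]
step 0: P' = (I − K·H)·P̄ = [2124/743 186/743; 186/743 180/743]
step 1: x̄ = F·x = [3636/743, 1374/743]
step 1: P̄ = F·P·Fᵀ + Q = [5600/743 1920/743; 1920/743 4904/743]
step 1: y = z − H·x̄ = [4234/743, 33/743]
step 1: S = H·P̄·Hᵀ + R = [20359/743 -5968/743; -5968/743 8893/743]
step 1: K = P̄·Hᵀ·S⁻¹ = [-75520/195741 -131680/195741; -93424/195741 2984/195741]
step 1: x' = x̄ + K·y = [521692/195741, -170270/195741]
step 1: P' = (I − K·H)·P̄ = [432800/195741 37760/195741; 37760/195741 46712/195741]
step 2: x̄ = F·x = [-1032502/195741, -230654/65247]
step 2: P̄ = F·P·Fᵀ + Q = [1409612/195741 140632/65247; 140632/65247 131884/21749]
step 2: y = z − H·x̄ = [-526555/65247, 246683/195741]
step 2: S = H·P̄·Hᵀ + R = [549285/21749 -510040/65247; -510040/65247 2339999/195741]
step 2: K = P̄·Hᵀ·S⁻¹ = [-17808208/47137135 -6308276/9427427; -22398568/47137135 153012/9427427]
step 2: x' = x̄ + K·y = [-28935078/9427427, 3018126/9427427]
step 2: P' = (I − K·H)·P̄ = [103528244/47137135 8904104/47137135; 8904104/47137135 11199284/47137135]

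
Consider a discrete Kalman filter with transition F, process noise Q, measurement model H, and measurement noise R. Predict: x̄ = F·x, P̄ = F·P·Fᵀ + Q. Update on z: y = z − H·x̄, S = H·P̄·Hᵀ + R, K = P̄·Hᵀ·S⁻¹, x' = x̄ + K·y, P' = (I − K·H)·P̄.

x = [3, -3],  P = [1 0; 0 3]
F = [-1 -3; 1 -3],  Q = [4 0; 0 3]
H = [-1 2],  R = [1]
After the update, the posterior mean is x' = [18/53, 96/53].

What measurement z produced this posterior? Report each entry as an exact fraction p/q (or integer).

z = [3]

x̄ = F·x = [6, 12]
P̄ = F·P·Fᵀ + Q = [32 26; 26 31]
S = H·P̄·Hᵀ + R = [53]
K = P̄·Hᵀ·S⁻¹ = [20/53; 36/53]
x' − x̄ = [-300/53, -540/53] = K·y
y = (KᵀK)⁻¹·Kᵀ·(x' − x̄) = [-15]
z = y + H·x̄ = [-15] + [18] = [3]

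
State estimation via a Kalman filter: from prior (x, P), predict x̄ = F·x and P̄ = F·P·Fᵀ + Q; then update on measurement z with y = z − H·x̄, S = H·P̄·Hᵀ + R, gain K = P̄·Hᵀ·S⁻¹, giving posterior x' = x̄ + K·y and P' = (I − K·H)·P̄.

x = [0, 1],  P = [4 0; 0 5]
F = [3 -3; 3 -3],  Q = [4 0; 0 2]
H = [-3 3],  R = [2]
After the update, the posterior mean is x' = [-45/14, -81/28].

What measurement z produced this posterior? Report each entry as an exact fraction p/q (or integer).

z = [1]

x̄ = F·x = [-3, -3]
P̄ = F·P·Fᵀ + Q = [85 81; 81 83]
S = H·P̄·Hᵀ + R = [56]
K = P̄·Hᵀ·S⁻¹ = [-3/14; 3/28]
x' − x̄ = [-3/14, 3/28] = K·y
y = (KᵀK)⁻¹·Kᵀ·(x' − x̄) = [1]
z = y + H·x̄ = [1] + [0] = [1]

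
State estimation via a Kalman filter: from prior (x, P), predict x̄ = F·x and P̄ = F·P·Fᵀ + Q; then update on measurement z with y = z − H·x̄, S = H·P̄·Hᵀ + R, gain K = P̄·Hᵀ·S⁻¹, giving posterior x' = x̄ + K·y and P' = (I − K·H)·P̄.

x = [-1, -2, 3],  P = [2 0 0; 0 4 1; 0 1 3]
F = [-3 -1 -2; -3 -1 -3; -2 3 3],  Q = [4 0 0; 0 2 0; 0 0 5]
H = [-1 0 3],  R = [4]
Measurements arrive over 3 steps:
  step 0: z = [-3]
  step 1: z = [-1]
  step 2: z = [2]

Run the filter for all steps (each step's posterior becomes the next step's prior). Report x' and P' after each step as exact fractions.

step 0: x' = [1283/1054, -569/527, -601/1054], P' = [29139/1054 13752/527 9549/1054; 13752/527 16917/527 4476/527; 9549/1054 4476/527 3595/1054]
step 1: x' = [-33822721/3825474, -5589768/637579, -4192371/1275158], P' = [326844845/3825474 57152219/637579 35677277/1275158; 57152219/637579 64366991/637579 18709953/637579; 35677277/1275158 18709953/637579 12245599/1275158]
step 2: x' = [9576947167/4807548782, 14973329/5877199, 19023192683/14422646346], P' = [1152647127865/14422646346 1471823648/17631597 125498199769/4807548782; 1471823648/17631597 1658729255/17631597 160174048/5877199; 125498199769/4807548782 160174048/5877199 129332294537/14422646346]

step 0: x̄ = F·x = [-1, -4, 5]
step 0: P̄ = F·P·Fᵀ + Q = [42 45 -27; 45 57 -39; -27 -39 94]
step 0: y = z − H·x̄ = [-19]
step 0: S = H·P̄·Hᵀ + R = [1054]
step 0: K = P̄·Hᵀ·S⁻¹ = [-123/1054; -81/527; 309/1054]
step 0: x' = x̄ + K·y = [1283/1054, -569/527, -601/1054]
step 0: P' = (I − K·H)·P̄ = [29139/1054 13752/527 9549/1054; 13752/527 16917/527 4476/527; 9549/1054 4476/527 3595/1054]
step 1: x̄ = F·x = [-1509/1054, -454/527, -7783/1054]
step 1: P̄ = F·P·Fᵀ + Q = [630101/1054 335337/527 -269079/1054; 335337/527 360583/527 -143811/527; -269079/1054 -143811/527 175187/1054]
step 1: y = z − H·x̄ = [10393/527]
step 1: S = H·P̄·Hᵀ + R = [1912737/527]
step 1: K = P̄·Hᵀ·S⁻¹ = [-718669/1912737; -255590/637579; 132440/637579]
step 1: x' = x̄ + K·y = [-33822721/3825474, -5589768/637579, -4192371/1275158]
step 1: P' = (I − K·H)·P̄ = [326844845/3825474 57152219/637579 35677277/1275158; 57152219/637579 64366991/637579 18709953/637579; 35677277/1275158 18709953/637579 12245599/1275158]
step 2: x̄ = F·x = [53386999/1275158, 28789685/637579, -70701721/3825474]
step 2: P̄ = F·P·Fᵀ + Q = [2426985121/1275158 1295413712/637579 -1121282455/1275158; 1295413712/637579 1387283137/637579 -599462208/637579; -1121282455/1275158 -599462208/637579 1754288621/3825474]
step 2: y = z − H·x̄ = [63319518/637579]
step 2: S = H·P̄·Hᵀ + R = [7211323173/637579]
step 2: K = P̄·Hᵀ·S⁻¹ = [-2895416243/7211323173; -7564304/17631597; 479261846/2403774391]
step 2: x' = x̄ + K·y = [9576947167/4807548782, 14973329/5877199, 19023192683/14422646346]
step 2: P' = (I − K·H)·P̄ = [1152647127865/14422646346 1471823648/17631597 125498199769/4807548782; 1471823648/17631597 1658729255/17631597 160174048/5877199; 125498199769/4807548782 160174048/5877199 129332294537/14422646346]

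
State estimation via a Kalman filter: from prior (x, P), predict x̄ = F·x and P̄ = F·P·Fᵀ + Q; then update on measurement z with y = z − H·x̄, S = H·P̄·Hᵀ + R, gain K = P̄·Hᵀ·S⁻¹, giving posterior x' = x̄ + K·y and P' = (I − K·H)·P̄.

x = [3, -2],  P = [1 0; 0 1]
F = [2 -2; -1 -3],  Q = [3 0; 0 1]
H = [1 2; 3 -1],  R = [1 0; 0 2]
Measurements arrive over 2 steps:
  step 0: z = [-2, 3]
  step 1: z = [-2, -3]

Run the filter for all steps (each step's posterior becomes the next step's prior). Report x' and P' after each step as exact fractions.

step 0: x' = [772/1075, -1377/1075], P' = [967/5375 -97/5375; -97/5375 1177/5375]
step 1: x' = [-3963696/3969905, -1043817/3969905], P' = [697613/3969905 -60819/3969905; -60819/3969905 823067/3969905]

step 0: x̄ = F·x = [10, 3]
step 0: P̄ = F·P·Fᵀ + Q = [11 4; 4 11]
step 0: y = z − H·x̄ = [-18, -24]
step 0: S = H·P̄·Hᵀ + R = [72 31; 31 88]
step 0: K = P̄·Hᵀ·S⁻¹ = [773/5375 1499/5375; 2257/5375 -734/5375]
step 0: x' = x̄ + K·y = [772/1075, -1377/1075]
step 0: P' = (I − K·H)·P̄ = [967/5375 -97/5375; -97/5375 1177/5375]
step 1: x̄ = F·x = [4298/1075, 3359/1075]
step 1: P̄ = F·P·Fᵀ + Q = [25477/5375 5516/5375; 5516/5375 16353/5375]
step 1: y = z − H·x̄ = [-13166/1075, -2552/215]
step 1: S = H·P̄·Hᵀ + R = [118328/5375 14261/1075; 14261/1075 8932/215]
step 1: K = P̄·Hᵀ·S⁻¹ = [115195/793981 1076829/3969905; 317063/793981 -502762/3969905]
step 1: x' = x̄ + K·y = [-3963696/3969905, -1043817/3969905]
step 1: P' = (I − K·H)·P̄ = [697613/3969905 -60819/3969905; -60819/3969905 823067/3969905]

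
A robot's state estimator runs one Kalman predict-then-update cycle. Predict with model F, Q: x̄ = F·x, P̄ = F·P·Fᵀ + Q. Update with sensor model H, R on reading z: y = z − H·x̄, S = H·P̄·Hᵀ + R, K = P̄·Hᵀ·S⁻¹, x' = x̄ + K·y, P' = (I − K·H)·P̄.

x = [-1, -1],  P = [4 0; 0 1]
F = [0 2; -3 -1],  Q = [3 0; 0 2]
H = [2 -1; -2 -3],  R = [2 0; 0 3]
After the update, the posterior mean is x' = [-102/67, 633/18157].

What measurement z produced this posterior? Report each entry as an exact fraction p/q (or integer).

x̄ = F·x = [-2, 4]
P̄ = F·P·Fᵀ + Q = [7 -2; -2 39]
S = H·P̄·Hᵀ + R = [77 97; 97 358]
K = P̄·Hᵀ·S⁻¹ = [24/67 -8/67; -4433/18157 -4530/18157]
x' − x̄ = [32/67, -71995/18157] = K·y
y = (KᵀK)⁻¹·Kᵀ·(x' − x̄) = [5, 11]
z = y + H·x̄ = [5, 11] + [-8, -8] = [-3, 3]

z = [-3, 3]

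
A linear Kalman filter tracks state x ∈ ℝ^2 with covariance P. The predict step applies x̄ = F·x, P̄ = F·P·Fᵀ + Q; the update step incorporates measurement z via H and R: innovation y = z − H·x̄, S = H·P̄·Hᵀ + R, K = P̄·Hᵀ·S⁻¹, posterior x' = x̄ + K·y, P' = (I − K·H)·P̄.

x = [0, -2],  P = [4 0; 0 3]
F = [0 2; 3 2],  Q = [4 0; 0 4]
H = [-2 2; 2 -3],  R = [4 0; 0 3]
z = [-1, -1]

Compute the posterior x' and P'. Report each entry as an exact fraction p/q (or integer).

x̄ = F·x = [-4, -4]
P̄ = F·P·Fᵀ + Q = [16 12; 12 52]
y = z − H·x̄ = [-1, -5]
S = H·P̄·Hᵀ + R = [180 -256; -256 391]
K = P̄·Hᵀ·S⁻¹ = [-6/7 -4/7; -628/1211 -820/1211]
x' = x̄ + K·y = [-2/7, -116/1211]
P' = (I − K·H)·P̄ = [48/7 36/7; 36/7 4972/1211]

x' = [-2/7, -116/1211]
P' = [48/7 36/7; 36/7 4972/1211]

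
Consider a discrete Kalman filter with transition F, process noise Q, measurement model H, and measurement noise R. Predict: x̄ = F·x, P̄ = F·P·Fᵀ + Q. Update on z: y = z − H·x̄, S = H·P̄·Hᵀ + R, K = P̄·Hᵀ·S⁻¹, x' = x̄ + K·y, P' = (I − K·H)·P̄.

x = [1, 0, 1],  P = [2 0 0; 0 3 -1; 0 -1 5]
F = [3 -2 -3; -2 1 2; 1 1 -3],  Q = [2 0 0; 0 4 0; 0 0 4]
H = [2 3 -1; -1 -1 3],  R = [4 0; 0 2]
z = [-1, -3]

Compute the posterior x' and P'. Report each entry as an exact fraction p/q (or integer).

x̄ = F·x = [0, 0, -2]
P̄ = F·P·Fᵀ + Q = [65 -41 42; -41 31 -30; 42 -30 60]
y = z − H·x̄ = [-3, 3]
S = H·P̄·Hᵀ + R = [123 -204; -204 484]
K = P̄·Hᵀ·S⁻¹ = [967/4479 901/2986; 881/4479 -123/1493; 194/1493 600/1493]
x' = x̄ + K·y = [769/2986, -1250/1493, -1768/1493]
P' = (I − K·H)·P̄ = [187127/4479 -115166/4479 8296/1493; -115166/4479 73208/4479 -4744/1493; 8296/1493 -4744/1493 1584/1493]

x' = [769/2986, -1250/1493, -1768/1493]
P' = [187127/4479 -115166/4479 8296/1493; -115166/4479 73208/4479 -4744/1493; 8296/1493 -4744/1493 1584/1493]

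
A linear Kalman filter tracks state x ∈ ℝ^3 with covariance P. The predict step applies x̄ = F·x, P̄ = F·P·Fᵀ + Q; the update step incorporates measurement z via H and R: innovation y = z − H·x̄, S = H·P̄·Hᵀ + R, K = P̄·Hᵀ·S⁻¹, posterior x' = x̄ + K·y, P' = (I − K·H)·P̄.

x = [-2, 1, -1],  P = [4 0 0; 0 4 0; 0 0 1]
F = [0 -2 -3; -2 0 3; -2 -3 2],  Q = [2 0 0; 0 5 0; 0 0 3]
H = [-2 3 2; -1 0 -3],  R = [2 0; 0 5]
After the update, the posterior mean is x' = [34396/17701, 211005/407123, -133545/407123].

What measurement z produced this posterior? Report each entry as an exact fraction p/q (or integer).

z = [-3, -1]

x̄ = F·x = [1, 1, -1]
P̄ = F·P·Fᵀ + Q = [27 -9 18; -9 30 22; 18 22 59]
S = H·P̄·Hᵀ + R = [844 -399; -399 671]
K = P̄·Hᵀ·S⁻¹ = [-2718/17701 -3753/17701; 79249/407123 12540/407123; 21503/407123 -105528/407123]
x' − x̄ = [16695/17701, -196118/407123, 273578/407123] = K·y
y = (KᵀK)⁻¹·Kᵀ·(x' − x̄) = [-2, -3]
z = y + H·x̄ = [-2, -3] + [-1, 2] = [-3, -1]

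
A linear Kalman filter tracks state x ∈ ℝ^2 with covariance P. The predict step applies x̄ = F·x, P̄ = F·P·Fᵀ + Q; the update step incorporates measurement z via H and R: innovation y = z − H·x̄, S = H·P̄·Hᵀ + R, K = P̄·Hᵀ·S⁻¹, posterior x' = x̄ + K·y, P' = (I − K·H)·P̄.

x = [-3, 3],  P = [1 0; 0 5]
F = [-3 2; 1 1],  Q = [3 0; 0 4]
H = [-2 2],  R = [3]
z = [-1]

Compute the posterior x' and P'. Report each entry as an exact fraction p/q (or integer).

x̄ = F·x = [15, 0]
P̄ = F·P·Fᵀ + Q = [32 7; 7 10]
y = z − H·x̄ = [29]
S = H·P̄·Hᵀ + R = [115]
K = P̄·Hᵀ·S⁻¹ = [-10/23; 6/115]
x' = x̄ + K·y = [55/23, 174/115]
P' = (I − K·H)·P̄ = [236/23 221/23; 221/23 1114/115]

x' = [55/23, 174/115]
P' = [236/23 221/23; 221/23 1114/115]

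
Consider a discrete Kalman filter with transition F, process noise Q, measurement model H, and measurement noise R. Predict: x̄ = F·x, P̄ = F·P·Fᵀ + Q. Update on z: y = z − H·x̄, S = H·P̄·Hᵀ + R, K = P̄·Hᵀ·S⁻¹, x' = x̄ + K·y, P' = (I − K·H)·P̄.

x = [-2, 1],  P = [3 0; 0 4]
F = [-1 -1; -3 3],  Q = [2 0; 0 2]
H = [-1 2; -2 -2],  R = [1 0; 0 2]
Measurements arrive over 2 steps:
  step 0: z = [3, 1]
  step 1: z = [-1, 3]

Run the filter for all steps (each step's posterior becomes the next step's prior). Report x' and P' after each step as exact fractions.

step 0: x' = [-6661/5393, 4619/5393], P' = [3465/10786 -3/10786; -3/10786 1793/10786]
step 1: x' = [-1068242/1774697, -1162442/1774697], P' = [520820/1774697 2508/1774697; 2508/1774697 288178/1774697]

step 0: x̄ = F·x = [1, 9]
step 0: P̄ = F·P·Fᵀ + Q = [9 -3; -3 65]
step 0: y = z − H·x̄ = [-14, 21]
step 0: S = H·P̄·Hᵀ + R = [282 -236; -236 274]
step 0: K = P̄·Hᵀ·S⁻¹ = [-3471/10786 -1731/5393; 3589/10786 -895/5393]
step 0: x' = x̄ + K·y = [-6661/5393, 4619/5393]
step 0: P' = (I − K·H)·P̄ = [3465/10786 -3/10786; -3/10786 1793/10786]
step 1: x̄ = F·x = [2042/5393, 33840/5393]
step 1: P̄ = F·P·Fᵀ + Q = [13412/5393 2508/5393; 2508/5393 34474/5393]
step 1: y = z − H·x̄ = [-71031/5393, 87943/5393]
step 1: S = H·P̄·Hᵀ + R = [146669/5393 -116088/5393; -116088/5393 222394/5393]
step 1: K = P̄·Hᵀ·S⁻¹ = [-515804/1774697 -523328/1774697; 573848/1774697 -290686/1774697]
step 1: x' = x̄ + K·y = [-1068242/1774697, -1162442/1774697]
step 1: P' = (I − K·H)·P̄ = [520820/1774697 2508/1774697; 2508/1774697 288178/1774697]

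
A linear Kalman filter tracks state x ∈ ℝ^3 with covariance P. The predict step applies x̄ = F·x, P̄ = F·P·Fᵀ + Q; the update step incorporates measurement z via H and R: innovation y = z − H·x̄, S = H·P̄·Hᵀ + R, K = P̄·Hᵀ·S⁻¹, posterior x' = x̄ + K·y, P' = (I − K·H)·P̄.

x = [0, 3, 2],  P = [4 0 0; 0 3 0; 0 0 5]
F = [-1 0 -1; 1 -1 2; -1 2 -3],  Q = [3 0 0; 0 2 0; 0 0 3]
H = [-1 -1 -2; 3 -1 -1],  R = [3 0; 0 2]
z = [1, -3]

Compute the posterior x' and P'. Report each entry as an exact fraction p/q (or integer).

x̄ = F·x = [-2, 1, 0]
P̄ = F·P·Fᵀ + Q = [12 -14 19; -14 29 -40; 19 -40 64]
y = z − H·x̄ = [0, 4]
S = H·P̄·Hᵀ + R = [188 -66; -66 93]
K = P̄·Hᵀ·S⁻¹ = [-217/2188 863/3282; 1333/4376 -769/6564; -2591/4376 -143/2188]
x' = x̄ + K·y = [-1556/1641, 872/1641, -143/547]
P' = (I − K·H)·P̄ = [913/3282 3925/6564 -633/2188; 3925/6564 73099/13128 -15491/4376; -633/2188 -15491/4376 12265/4376]

x' = [-1556/1641, 872/1641, -143/547]
P' = [913/3282 3925/6564 -633/2188; 3925/6564 73099/13128 -15491/4376; -633/2188 -15491/4376 12265/4376]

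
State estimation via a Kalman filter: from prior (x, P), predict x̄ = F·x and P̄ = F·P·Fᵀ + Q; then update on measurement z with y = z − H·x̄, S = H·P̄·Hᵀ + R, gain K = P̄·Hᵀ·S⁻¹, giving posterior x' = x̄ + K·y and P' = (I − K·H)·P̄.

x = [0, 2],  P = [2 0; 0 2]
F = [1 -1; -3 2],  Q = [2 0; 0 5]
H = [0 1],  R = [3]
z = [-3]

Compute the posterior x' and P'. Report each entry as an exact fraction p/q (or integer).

x' = [1/17, -81/34]
P' = [52/17 -15/17; -15/17 93/34]

x̄ = F·x = [-2, 4]
P̄ = F·P·Fᵀ + Q = [6 -10; -10 31]
y = z − H·x̄ = [-7]
S = H·P̄·Hᵀ + R = [34]
K = P̄·Hᵀ·S⁻¹ = [-5/17; 31/34]
x' = x̄ + K·y = [1/17, -81/34]
P' = (I − K·H)·P̄ = [52/17 -15/17; -15/17 93/34]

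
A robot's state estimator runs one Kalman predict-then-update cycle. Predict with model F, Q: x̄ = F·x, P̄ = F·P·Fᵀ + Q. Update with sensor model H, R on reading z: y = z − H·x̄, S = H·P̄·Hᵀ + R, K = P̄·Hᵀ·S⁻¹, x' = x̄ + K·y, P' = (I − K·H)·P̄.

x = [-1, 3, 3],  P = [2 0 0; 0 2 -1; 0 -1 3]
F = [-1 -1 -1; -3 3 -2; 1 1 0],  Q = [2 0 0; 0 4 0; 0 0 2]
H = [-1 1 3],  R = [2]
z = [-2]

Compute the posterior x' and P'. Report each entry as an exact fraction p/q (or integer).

x' = [-544/143, -339/143, -151/143]
P' = [920/143 1568/143 -222/143; 1568/143 5183/143 -1163/143; -222/143 -1163/143 329/143]

x̄ = F·x = [-5, 6, 2]
P̄ = F·P·Fᵀ + Q = [7 7 -3; 7 64 2; -3 2 6]
y = z − H·x̄ = [-19]
S = H·P̄·Hᵀ + R = [143]
K = P̄·Hᵀ·S⁻¹ = [-9/143; 63/143; 23/143]
x' = x̄ + K·y = [-544/143, -339/143, -151/143]
P' = (I − K·H)·P̄ = [920/143 1568/143 -222/143; 1568/143 5183/143 -1163/143; -222/143 -1163/143 329/143]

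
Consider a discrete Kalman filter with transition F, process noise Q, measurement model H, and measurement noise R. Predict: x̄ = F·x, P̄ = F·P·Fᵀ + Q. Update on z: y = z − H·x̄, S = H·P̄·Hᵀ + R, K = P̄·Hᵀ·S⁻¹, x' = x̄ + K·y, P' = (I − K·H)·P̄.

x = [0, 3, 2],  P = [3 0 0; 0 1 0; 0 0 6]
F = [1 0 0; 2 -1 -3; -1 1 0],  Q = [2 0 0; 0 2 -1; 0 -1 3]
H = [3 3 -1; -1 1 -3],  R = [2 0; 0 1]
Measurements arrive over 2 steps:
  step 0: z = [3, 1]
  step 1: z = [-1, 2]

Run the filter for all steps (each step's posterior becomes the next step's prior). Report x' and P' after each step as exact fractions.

step 0: x̄ = F·x = [0, -9, 3]
step 0: P̄ = F·P·Fᵀ + Q = [5 6 -3; 6 69 -8; -3 -8 7]
step 0: y = z − H·x̄ = [33, 19]
step 0: S = H·P̄·Hᵀ + R = [849 317; 317 156]
step 0: K = P̄·Hᵀ·S⁻¹ = [2446/31955 -2922/31955; 8769/31955 2/31955; 26/415 -122/415]
step 0: x' = x̄ + K·y = [720/913, 52/913, -43/83]
step 0: P' = (I − K·H)·P̄ = [100939/31955 -123974/31955 -961/415; -123974/31955 161544/31955 1236/415; -961/415 1236/415 773/415]
step 1: x̄ = F·x = [720/913, 2807/913, -668/913]
step 1: P̄ = F·P·Fᵀ + Q = [164849/31955 547843/31955 -224913/31955; 547843/31955 3119791/31955 -1274806/31955; -224913/31955 -1274806/31955 606296/31955]
step 1: y = z − H·x̄ = [-12162/913, -2265/913]
step 1: S = H·P̄·Hᵀ + R = [49091454/31955 25231078/31955; 25231078/31955 13976931/31955]
step 1: K = P̄·Hᵀ·S⁻¹ = [198391187/1550322898 -120405396/775161449; 159872760/775161449 66141434/775161449; 32041085/1550322898 -188022964/775161449]
step 1: x' = x̄ + K·y = [-21651141/40797971, 4709479/40797971, -16531831/40797971]
step 1: P' = (I − K·H)·P̄ = [1298279089/1550322898 -721977061/775161449 -833807473/1550322898; -721977061/775161449 1014108217/775161449 556647948/775161449; -833807473/1550322898 556647948/775161449 774383099/1550322898]

step 0: x' = [720/913, 52/913, -43/83], P' = [100939/31955 -123974/31955 -961/415; -123974/31955 161544/31955 1236/415; -961/415 1236/415 773/415]
step 1: x' = [-21651141/40797971, 4709479/40797971, -16531831/40797971], P' = [1298279089/1550322898 -721977061/775161449 -833807473/1550322898; -721977061/775161449 1014108217/775161449 556647948/775161449; -833807473/1550322898 556647948/775161449 774383099/1550322898]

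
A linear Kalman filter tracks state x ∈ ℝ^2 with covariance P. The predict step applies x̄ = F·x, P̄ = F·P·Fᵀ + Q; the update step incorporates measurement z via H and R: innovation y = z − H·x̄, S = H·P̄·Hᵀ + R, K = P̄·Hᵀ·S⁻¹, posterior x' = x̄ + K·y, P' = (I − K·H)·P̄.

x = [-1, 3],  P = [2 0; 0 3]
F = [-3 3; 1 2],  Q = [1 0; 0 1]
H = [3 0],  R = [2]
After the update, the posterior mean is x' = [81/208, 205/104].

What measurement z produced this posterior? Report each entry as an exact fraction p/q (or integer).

z = [1]

x̄ = F·x = [12, 5]
P̄ = F·P·Fᵀ + Q = [46 12; 12 15]
S = H·P̄·Hᵀ + R = [416]
K = P̄·Hᵀ·S⁻¹ = [69/208; 9/104]
x' − x̄ = [-2415/208, -315/104] = K·y
y = (KᵀK)⁻¹·Kᵀ·(x' − x̄) = [-35]
z = y + H·x̄ = [-35] + [36] = [1]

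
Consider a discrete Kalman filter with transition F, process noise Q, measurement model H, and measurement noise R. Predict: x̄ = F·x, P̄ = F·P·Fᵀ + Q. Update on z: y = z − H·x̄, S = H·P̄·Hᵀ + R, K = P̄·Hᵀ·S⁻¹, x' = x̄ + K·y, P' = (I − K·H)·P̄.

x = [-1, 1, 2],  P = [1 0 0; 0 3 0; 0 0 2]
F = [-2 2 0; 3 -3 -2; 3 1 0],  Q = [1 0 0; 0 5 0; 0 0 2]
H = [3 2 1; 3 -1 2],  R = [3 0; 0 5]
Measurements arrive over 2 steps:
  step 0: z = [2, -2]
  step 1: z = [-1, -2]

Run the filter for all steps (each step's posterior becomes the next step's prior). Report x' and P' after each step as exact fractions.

step 0: x̄ = F·x = [4, -10, -2]
step 0: P̄ = F·P·Fᵀ + Q = [17 -24 0; -24 49 0; 0 0 14]
step 0: y = z − H·x̄ = [12, -20]
step 0: S = H·P̄·Hᵀ + R = [78 11; 11 407]
step 0: K = P̄·Hᵀ·S⁻¹ = [36/2875 5817/31625; 1083/2875 -884/2875; 98/575 406/6325]
step 0: x' = x̄ + K·y = [14912/31625, 1926/2875, -7834/6325]
step 0: P' = (I − K·H)·P̄ = [100162/31625 -5949/2875 -33684/6325; -5949/2875 5753/2875 1918/575; -33684/6325 1918/575 12418/1265]
step 1: x̄ = F·x = [12548/31625, 59518/31625, 65922/31625]
step 1: P̄ = F·P·Fᵀ + Q = [1208917/31625 -2861578/31625 -736162/31625; -2861578/31625 7335752/31625 1903783/31625; -736162/31625 1903783/31625 635357/31625]
step 1: y = z − H·x̄ = [-254227/31625, -34644/6325]
step 1: S = H·P̄·Hᵀ + R = [9812717/31625 -2403876/6325; -2403876/6325 865438/1265]
step 1: K = P̄·Hᵀ·S⁻¹ = [-15747159/1072600139 479839949/2145200278; 431516471/1072600139 -360777282/1072600139; 224354749/1072600139 -32468859/2145200278]
step 1: x' = x̄ + K·y = [-761947777/1072600139, 525840885/1072600139, 521202829/1072600139]
step 1: P' = (I − K·H)·P̄ = [3076039059/2145200278 -1181628283/1072600139 -4596086999/2145200278; -1181628283/1072600139 1587574017/1072600139 1664286228/1072600139; -4596086999/2145200278 1664286228/1072600139 8477244579/2145200278]

step 0: x' = [14912/31625, 1926/2875, -7834/6325], P' = [100162/31625 -5949/2875 -33684/6325; -5949/2875 5753/2875 1918/575; -33684/6325 1918/575 12418/1265]
step 1: x' = [-761947777/1072600139, 525840885/1072600139, 521202829/1072600139], P' = [3076039059/2145200278 -1181628283/1072600139 -4596086999/2145200278; -1181628283/1072600139 1587574017/1072600139 1664286228/1072600139; -4596086999/2145200278 1664286228/1072600139 8477244579/2145200278]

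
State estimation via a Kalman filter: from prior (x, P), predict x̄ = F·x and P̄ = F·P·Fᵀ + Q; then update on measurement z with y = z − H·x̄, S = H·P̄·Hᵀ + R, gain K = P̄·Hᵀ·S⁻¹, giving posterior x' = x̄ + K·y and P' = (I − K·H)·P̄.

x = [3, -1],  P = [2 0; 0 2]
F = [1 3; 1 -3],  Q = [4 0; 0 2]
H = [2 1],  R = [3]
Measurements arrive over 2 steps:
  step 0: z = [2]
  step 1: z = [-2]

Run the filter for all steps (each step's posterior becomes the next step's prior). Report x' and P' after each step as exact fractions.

step 0: x' = [-128/57, 382/57], P' = [344/57 -592/57; -592/57 1154/57]
step 1: x' = [-54/149, -278/447], P' = [13726/447 -25862/447; -25862/447 49828/447]

step 0: x̄ = F·x = [0, 6]
step 0: P̄ = F·P·Fᵀ + Q = [24 -16; -16 22]
step 0: y = z − H·x̄ = [-4]
step 0: S = H·P̄·Hᵀ + R = [57]
step 0: K = P̄·Hᵀ·S⁻¹ = [32/57; -10/57]
step 0: x' = x̄ + K·y = [-128/57, 382/57]
step 0: P' = (I − K·H)·P̄ = [344/57 -592/57; -592/57 1154/57]
step 1: x̄ = F·x = [1018/57, -1274/57]
step 1: P̄ = F·P·Fᵀ + Q = [7406/57 -10042/57; -10042/57 14396/57]
step 1: y = z − H·x̄ = [-292/19]
step 1: S = H·P̄·Hᵀ + R = [1341/19]
step 1: K = P̄·Hᵀ·S⁻¹ = [530/447; -632/447]
step 1: x' = x̄ + K·y = [-54/149, -278/447]
step 1: P' = (I − K·H)·P̄ = [13726/447 -25862/447; -25862/447 49828/447]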